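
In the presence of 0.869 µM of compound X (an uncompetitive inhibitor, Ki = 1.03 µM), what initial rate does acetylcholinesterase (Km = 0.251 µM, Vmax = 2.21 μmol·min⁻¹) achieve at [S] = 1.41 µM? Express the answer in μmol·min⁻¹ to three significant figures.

1.09 μmol·min⁻¹

With α = 1 + [I]/Ki = 1 + 0.869/1.03 = 1.844, the uncompetitive rate law is v = (Vmax/α)·[S] / (Km/α + [S]).
v = (2.21/1.844)×1.41 / (0.251/1.844 + 1.41) = 1.690/1.546 = 1.09 μmol·min⁻¹.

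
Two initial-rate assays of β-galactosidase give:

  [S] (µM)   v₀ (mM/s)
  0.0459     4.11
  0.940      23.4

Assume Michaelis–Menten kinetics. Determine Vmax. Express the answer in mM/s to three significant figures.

30.8 mM/s

In reciprocal form, 1/v = (Km/Vmax)·(1/[S]) + 1/Vmax. The two points give (1/[S], 1/v) = (21.79, 0.2433) and (1.064, 0.04274).
Slope = (0.2433 − 0.04274)/(21.79 − 1.064) = 0.009679; intercept = 0.2433 − 0.009679×21.79 = 0.03244.
Vmax = 1/intercept = 30.8 mM/s; Km = slope × Vmax = 0.009679 × 30.8 = 0.298 µM.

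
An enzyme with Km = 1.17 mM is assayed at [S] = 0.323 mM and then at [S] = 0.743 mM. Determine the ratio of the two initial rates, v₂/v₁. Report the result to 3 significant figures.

Since Vmax cancels, v₂/v₁ = [S]₂(Km+[S]₁) / [S]₁(Km+[S]₂).
= 0.743×(1.17+0.323) / (0.323×(1.17+0.743)) = 1.109/0.6179 = 1.80.

1.80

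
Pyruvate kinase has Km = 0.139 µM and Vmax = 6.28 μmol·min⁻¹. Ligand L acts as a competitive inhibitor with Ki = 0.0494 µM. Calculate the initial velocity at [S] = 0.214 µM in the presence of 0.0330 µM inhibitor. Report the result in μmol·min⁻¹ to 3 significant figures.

3.01 μmol·min⁻¹

With α = 1 + [I]/Ki = 1 + 0.0330/0.0494 = 1.668, the competitive rate law is v = Vmax[S] / (αKm + [S]).
v = 6.28×0.214 / (1.668×0.139 + 0.214) = 1.344/0.4459 = 3.01 μmol·min⁻¹.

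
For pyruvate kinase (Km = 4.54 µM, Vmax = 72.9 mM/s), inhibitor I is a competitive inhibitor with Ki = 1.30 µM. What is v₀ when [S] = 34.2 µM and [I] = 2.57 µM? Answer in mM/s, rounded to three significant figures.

With α = 1 + [I]/Ki = 1 + 2.57/1.30 = 2.977, the competitive rate law is v = Vmax[S] / (αKm + [S]).
v = 72.9×34.2 / (2.977×4.54 + 34.2) = 2493/47.72 = 52.3 mM/s.

52.3 mM/s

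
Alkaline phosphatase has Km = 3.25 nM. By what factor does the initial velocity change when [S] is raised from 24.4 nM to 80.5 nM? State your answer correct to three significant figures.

Since Vmax cancels, v₂/v₁ = [S]₂(Km+[S]₁) / [S]₁(Km+[S]₂).
= 80.5×(3.25+24.4) / (24.4×(3.25+80.5)) = 2226/2043 = 1.09.

1.09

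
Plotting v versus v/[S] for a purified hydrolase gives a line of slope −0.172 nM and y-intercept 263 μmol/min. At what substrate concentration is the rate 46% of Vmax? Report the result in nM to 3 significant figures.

The Eadie–Hofstee slope gives Km = 0.172 nM (slope = −Km).
v/Vmax = [S]/(Km+[S]) = 0.46 ⇒ [S] = Km·0.46/(1−0.46) = 0.172 × 0.8519 = 0.147 nM.

0.147 nM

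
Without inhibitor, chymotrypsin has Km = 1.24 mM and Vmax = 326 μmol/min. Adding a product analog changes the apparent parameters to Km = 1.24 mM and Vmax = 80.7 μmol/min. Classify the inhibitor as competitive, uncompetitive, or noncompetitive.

noncompetitive

Vmax decreases (326 → 80.7 μmol/min) while Km is unchanged — pure noncompetitive inhibition.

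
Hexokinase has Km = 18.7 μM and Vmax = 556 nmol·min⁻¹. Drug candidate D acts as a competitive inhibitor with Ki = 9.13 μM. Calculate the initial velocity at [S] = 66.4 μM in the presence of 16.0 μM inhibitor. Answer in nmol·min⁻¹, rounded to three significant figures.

313 nmol·min⁻¹

With α = 1 + [I]/Ki = 1 + 16.0/9.13 = 2.752, the competitive rate law is v = Vmax[S] / (αKm + [S]).
v = 556×66.4 / (2.752×18.7 + 66.4) = 36920/117.9 = 313 nmol·min⁻¹.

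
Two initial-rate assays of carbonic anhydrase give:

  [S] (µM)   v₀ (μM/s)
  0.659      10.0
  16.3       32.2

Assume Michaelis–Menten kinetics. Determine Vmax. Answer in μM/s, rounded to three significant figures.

From v = Vmax[S]/(Km+[S]), each point gives Vmax = v(Km+[S])/[S].
Equating: 10.0(Km+0.659)/0.659 = 32.2(Km+16.3)/16.3.
15.17·Km + 10.0 = 1.975·Km + 32.2, so (15.17 − 1.975)·Km = 32.2 − 10.0.
Km = 22.20/13.20 = 1.68 µM; then Vmax = 10.0(1.68+0.659)/0.659 = 35.5 μM/s.

35.5 μM/s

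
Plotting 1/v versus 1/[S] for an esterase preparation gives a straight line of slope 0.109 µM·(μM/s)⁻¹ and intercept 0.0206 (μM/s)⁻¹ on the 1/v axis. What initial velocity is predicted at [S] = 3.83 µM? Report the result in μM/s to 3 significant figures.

The y-intercept is 1/Vmax, so Vmax = 1/0.0206 = 48.5 μM/s.
The slope is Km/Vmax, so Km = 0.109 × 48.5 = 5.29 µM.
Then v = 48.5 × 3.83/(5.29 + 3.83) = 20.4 μM/s.

20.4 μM/s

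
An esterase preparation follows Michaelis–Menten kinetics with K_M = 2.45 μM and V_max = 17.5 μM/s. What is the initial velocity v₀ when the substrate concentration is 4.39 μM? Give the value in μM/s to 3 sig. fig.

11.2 μM/s

[S]/(Km+[S]) = 4.39/6.840 = 0.6418, the fractional saturation.
v = 0.6418 × Vmax = 0.6418 × 17.5 = 11.2 μM/s.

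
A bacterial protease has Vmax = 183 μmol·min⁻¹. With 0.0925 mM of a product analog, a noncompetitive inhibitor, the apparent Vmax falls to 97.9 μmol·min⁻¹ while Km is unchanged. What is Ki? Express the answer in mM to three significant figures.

0.106 mM

Noncompetitive: Vmax,app = Vmax/α with α = 1 + [I]/Ki.
α = Vmax/Vmax,app = 183/97.9 = 1.869.
Ki = [I]/(α − 1) = 0.0925/0.8693 = 0.106 mM.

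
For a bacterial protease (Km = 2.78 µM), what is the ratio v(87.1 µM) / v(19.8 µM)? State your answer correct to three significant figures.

1.11

Since Vmax cancels, v₂/v₁ = [S]₂(Km+[S]₁) / [S]₁(Km+[S]₂).
= 87.1×(2.78+19.8) / (19.8×(2.78+87.1)) = 1967/1780 = 1.11.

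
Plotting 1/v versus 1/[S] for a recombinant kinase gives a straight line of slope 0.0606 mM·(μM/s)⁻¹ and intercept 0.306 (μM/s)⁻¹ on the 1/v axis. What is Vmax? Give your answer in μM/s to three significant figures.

The y-intercept of a Lineweaver–Burk plot equals 1/Vmax, so Vmax = 1/0.306 = 3.27 μM/s.

3.27 μM/s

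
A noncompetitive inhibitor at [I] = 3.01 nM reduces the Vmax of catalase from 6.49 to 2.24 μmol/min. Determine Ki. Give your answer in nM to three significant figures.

1.59 nM

Noncompetitive: Vmax,app = Vmax/α with α = 1 + [I]/Ki.
α = Vmax/Vmax,app = 6.49/2.24 = 2.897.
Since α = 1 + [I]/Ki, [I]/Ki = 2.897 − 1 = 1.897 and Ki = 3.01/1.897 = 1.59 nM.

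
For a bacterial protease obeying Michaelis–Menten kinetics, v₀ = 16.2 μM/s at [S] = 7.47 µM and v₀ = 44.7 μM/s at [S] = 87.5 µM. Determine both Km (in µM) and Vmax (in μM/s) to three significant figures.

In reciprocal form, 1/v = (Km/Vmax)·(1/[S]) + 1/Vmax. The two points give (1/[S], 1/v) = (0.1339, 0.06173) and (0.01143, 0.02237).
Slope = (0.06173 − 0.02237)/(0.1339 − 0.01143) = 0.3214; intercept = 0.06173 − 0.3214×0.1339 = 0.01870.
Vmax = 1/intercept = 53.5 μM/s; Km = slope × Vmax = 0.3214 × 53.5 = 17.2 µM.

Km = 17.2 µM; Vmax = 53.5 μM/s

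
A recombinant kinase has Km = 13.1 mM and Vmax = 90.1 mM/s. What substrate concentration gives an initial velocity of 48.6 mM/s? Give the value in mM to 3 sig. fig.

The required fractional saturation is v/Vmax = 48.6/90.1 = 0.5394.
Then [S]/(Km+[S]) = 0.5394 ⇒ [S] = 13.1 × 0.5394/(1 − 0.5394) = 15.3 mM.

15.3 mM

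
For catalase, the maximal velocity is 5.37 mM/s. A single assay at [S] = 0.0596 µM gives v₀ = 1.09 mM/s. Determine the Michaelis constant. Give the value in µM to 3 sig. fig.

v/Vmax = 1.09/5.37 = 0.2030 = [S]/(Km+[S]).
So Km + [S] = [S]/0.2030 = 0.2936 µM, giving Km = 0.2936 − 0.0596 = 0.234 µM.

0.234 µM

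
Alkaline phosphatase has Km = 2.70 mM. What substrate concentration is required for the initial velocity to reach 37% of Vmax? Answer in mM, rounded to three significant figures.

v/Vmax = [S]/(Km+[S]) = 0.37, so [S] = Km·0.37/(1 − 0.37) = 2.70 × 0.5873.
[S] = 1.59 mM.

1.59 mM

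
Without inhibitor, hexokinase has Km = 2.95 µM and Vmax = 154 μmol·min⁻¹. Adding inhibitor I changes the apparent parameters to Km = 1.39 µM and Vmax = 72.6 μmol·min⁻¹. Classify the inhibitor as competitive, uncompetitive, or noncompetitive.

uncompetitive

Both Km and Vmax decrease by the same factor (~2.12-fold) — characteristic of uncompetitive inhibition.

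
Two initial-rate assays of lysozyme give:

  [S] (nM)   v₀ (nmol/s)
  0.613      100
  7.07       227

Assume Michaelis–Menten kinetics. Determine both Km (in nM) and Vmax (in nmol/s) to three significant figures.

Km = 0.969 nM; Vmax = 258 nmol/s

In reciprocal form, 1/v = (Km/Vmax)·(1/[S]) + 1/Vmax. The two points give (1/[S], 1/v) = (1.631, 0.01000) and (0.1414, 0.004405).
Slope = (0.01000 − 0.004405)/(1.631 − 0.1414) = 0.003755; intercept = 0.01000 − 0.003755×1.631 = 0.003874.
Vmax = 1/intercept = 258 nmol/s; Km = slope × Vmax = 0.003755 × 258 = 0.969 nM.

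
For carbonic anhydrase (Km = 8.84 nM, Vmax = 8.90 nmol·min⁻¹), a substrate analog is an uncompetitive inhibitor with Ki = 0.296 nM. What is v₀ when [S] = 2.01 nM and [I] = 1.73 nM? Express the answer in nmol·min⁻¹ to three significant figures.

0.792 nmol·min⁻¹

α = 1 + [I]/Ki = 1 + 1.73/0.296 = 6.845.
For an uncompetitive inhibitor, both parameters are divided by α, giving Vmax/α and Km/α: Km,app = 1.29 nM, Vmax,app = 1.30 nmol·min⁻¹.
v = Vmax,app·[S]/(Km,app + [S]) = 1.30 × 2.01/(1.29 + 2.01) = 0.792 nmol·min⁻¹.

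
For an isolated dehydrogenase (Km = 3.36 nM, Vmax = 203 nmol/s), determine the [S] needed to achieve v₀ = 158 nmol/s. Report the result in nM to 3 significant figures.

Rearranging v = Vmax[S]/(Km+[S]) gives [S] = Km·v/(Vmax − v).
[S] = 3.36 × 158 / (203 − 158) = 530.9/45.00 = 11.8 nM.

11.8 nM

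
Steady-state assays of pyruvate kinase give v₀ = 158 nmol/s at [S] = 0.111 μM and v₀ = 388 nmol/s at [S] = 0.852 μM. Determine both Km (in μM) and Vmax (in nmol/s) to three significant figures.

In reciprocal form, 1/v = (Km/Vmax)·(1/[S]) + 1/Vmax. The two points give (1/[S], 1/v) = (9.009, 0.006329) and (1.174, 0.002577).
Slope = (0.006329 − 0.002577)/(9.009 − 1.174) = 0.0004788; intercept = 0.006329 − 0.0004788×9.009 = 0.002015.
Vmax = 1/intercept = 496 nmol/s; Km = slope × Vmax = 0.0004788 × 496 = 0.238 μM.

Km = 0.238 μM; Vmax = 496 nmol/s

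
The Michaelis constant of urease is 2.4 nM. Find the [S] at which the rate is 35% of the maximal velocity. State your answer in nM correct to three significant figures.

1.29 nM

v/Vmax = [S]/(Km+[S]) = 0.35, so [S] = Km·0.35/(1 − 0.35) = 2.4 × 0.5385.
[S] = 1.29 nM.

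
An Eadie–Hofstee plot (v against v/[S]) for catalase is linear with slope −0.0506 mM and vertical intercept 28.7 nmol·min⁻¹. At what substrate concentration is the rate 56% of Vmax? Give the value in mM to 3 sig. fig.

0.0644 mM

The Eadie–Hofstee slope gives Km = 0.0506 mM (slope = −Km).
v/Vmax = [S]/(Km+[S]) = 0.56 ⇒ [S] = Km·0.56/(1−0.56) = 0.0506 × 1.273 = 0.0644 mM.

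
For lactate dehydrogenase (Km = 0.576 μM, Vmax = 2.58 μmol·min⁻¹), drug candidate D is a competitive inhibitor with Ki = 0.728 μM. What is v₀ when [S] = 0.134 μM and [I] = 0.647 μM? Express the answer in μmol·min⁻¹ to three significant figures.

With α = 1 + [I]/Ki = 1 + 0.647/0.728 = 1.889, the competitive rate law is v = Vmax[S] / (αKm + [S]).
v = 2.58×0.134 / (1.889×0.576 + 0.134) = 0.3457/1.222 = 0.283 μmol·min⁻¹.

0.283 μmol·min⁻¹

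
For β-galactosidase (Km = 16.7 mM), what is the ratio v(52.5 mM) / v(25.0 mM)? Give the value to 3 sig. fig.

1.27

The fractional saturations are [S]/(Km+[S]) = 25.0/41.70 = 0.5995 and 52.5/69.20 = 0.7587.
v₂/v₁ is just their ratio: 0.7587/0.5995 = 1.27.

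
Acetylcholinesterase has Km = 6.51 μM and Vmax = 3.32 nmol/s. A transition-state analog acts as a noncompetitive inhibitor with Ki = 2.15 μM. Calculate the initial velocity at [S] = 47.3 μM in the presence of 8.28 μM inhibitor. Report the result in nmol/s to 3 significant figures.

0.602 nmol/s

α = 1 + [I]/Ki = 1 + 8.28/2.15 = 4.851.
For a noncompetitive inhibitor, Vmax is reduced to Vmax/α while Km is unchanged: Km,app = 6.51 μM, Vmax,app = 0.684 nmol/s.
v = Vmax,app·[S]/(Km,app + [S]) = 0.684 × 47.3/(6.51 + 47.3) = 0.602 nmol/s.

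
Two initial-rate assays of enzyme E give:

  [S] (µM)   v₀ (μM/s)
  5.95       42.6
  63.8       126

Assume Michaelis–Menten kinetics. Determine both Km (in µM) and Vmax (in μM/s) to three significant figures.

Km = 16.1 µM; Vmax = 158 μM/s

In reciprocal form, 1/v = (Km/Vmax)·(1/[S]) + 1/Vmax. The two points give (1/[S], 1/v) = (0.1681, 0.02347) and (0.01567, 0.007937).
Slope = (0.02347 − 0.007937)/(0.1681 − 0.01567) = 0.1020; intercept = 0.02347 − 0.1020×0.1681 = 0.006338.
Vmax = 1/intercept = 158 μM/s; Km = slope × Vmax = 0.1020 × 158 = 16.1 µM.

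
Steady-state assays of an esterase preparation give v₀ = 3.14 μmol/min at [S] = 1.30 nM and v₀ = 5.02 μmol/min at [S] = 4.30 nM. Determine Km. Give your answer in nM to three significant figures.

From v = Vmax[S]/(Km+[S]), each point gives Vmax = v(Km+[S])/[S].
Equating: 3.14(Km+1.30)/1.30 = 5.02(Km+4.30)/4.30.
2.415·Km + 3.14 = 1.167·Km + 5.02, so (2.415 − 1.167)·Km = 5.02 − 3.14.
Km = 1.880/1.248 = 1.51 nM; then Vmax = 3.14(1.51+1.30)/1.30 = 6.78 μmol/min.

1.51 nM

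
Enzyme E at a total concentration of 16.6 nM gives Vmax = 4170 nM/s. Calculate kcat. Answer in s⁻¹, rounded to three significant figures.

kcat = Vmax/[E]total = 4170 nM/s / 16.6 nM = 251 s⁻¹.

251 s⁻¹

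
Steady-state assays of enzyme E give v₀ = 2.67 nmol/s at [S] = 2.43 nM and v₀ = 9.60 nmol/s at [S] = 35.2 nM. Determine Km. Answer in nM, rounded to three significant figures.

In reciprocal form, 1/v = (Km/Vmax)·(1/[S]) + 1/Vmax. The two points give (1/[S], 1/v) = (0.4115, 0.3745) and (0.02841, 0.1042).
Slope = (0.3745 − 0.1042)/(0.4115 − 0.02841) = 0.7057; intercept = 0.3745 − 0.7057×0.4115 = 0.08412.
Vmax = 1/intercept = 11.9 nmol/s; Km = slope × Vmax = 0.7057 × 11.9 = 8.39 nM.

8.39 nM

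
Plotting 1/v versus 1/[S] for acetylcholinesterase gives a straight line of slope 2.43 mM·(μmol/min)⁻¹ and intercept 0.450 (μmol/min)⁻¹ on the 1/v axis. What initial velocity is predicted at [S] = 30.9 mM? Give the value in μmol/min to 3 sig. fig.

The y-intercept is 1/Vmax, so Vmax = 1/0.450 = 2.22 μmol/min.
The slope is Km/Vmax, so Km = 2.43 × 2.22 = 5.40 mM.
Then v = 2.22 × 30.9/(5.40 + 30.9) = 1.89 μmol/min.

1.89 μmol/min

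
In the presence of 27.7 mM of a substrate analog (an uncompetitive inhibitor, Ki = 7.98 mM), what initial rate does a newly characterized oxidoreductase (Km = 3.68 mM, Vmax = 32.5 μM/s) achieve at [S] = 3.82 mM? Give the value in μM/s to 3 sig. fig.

5.98 μM/s

α = 1 + [I]/Ki = 1 + 27.7/7.98 = 4.471.
For an uncompetitive inhibitor, both parameters are divided by α, giving Vmax/α and Km/α: Km,app = 0.823 mM, Vmax,app = 7.27 μM/s.
v = Vmax,app·[S]/(Km,app + [S]) = 7.27 × 3.82/(0.823 + 3.82) = 5.98 μM/s.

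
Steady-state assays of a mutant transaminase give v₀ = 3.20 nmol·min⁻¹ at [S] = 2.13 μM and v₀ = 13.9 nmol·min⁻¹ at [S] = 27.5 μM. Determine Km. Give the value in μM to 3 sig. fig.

10.7 μM

In reciprocal form, 1/v = (Km/Vmax)·(1/[S]) + 1/Vmax. The two points give (1/[S], 1/v) = (0.4695, 0.3125) and (0.03636, 0.07194).
Slope = (0.3125 − 0.07194)/(0.4695 − 0.03636) = 0.5554; intercept = 0.3125 − 0.5554×0.4695 = 0.05175.
Vmax = 1/intercept = 19.3 nmol·min⁻¹; Km = slope × Vmax = 0.5554 × 19.3 = 10.7 μM.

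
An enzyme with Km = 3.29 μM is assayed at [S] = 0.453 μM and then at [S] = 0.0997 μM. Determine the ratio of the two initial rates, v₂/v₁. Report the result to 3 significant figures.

0.243

Since Vmax cancels, v₂/v₁ = [S]₂(Km+[S]₁) / [S]₁(Km+[S]₂).
= 0.0997×(3.29+0.453) / (0.453×(3.29+0.0997)) = 0.3732/1.536 = 0.243.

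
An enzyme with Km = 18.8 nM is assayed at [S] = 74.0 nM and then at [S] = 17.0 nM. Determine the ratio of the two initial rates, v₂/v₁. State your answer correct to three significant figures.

0.596

The fractional saturations are [S]/(Km+[S]) = 74.0/92.80 = 0.7974 and 17.0/35.80 = 0.4749.
v₂/v₁ is just their ratio: 0.4749/0.7974 = 0.596.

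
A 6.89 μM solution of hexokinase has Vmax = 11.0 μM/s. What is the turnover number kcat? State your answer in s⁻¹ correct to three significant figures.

kcat = Vmax/[E]total = 11.0 μM/s / 6.89 μM = 1.60 s⁻¹.

1.60 s⁻¹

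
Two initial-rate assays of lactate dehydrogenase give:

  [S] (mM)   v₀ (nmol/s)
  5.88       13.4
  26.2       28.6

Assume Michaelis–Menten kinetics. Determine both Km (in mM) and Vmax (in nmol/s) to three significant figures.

From v = Vmax[S]/(Km+[S]), each point gives Vmax = v(Km+[S])/[S].
Equating: 13.4(Km+5.88)/5.88 = 28.6(Km+26.2)/26.2.
2.279·Km + 13.4 = 1.092·Km + 28.6, so (2.279 − 1.092)·Km = 28.6 − 13.4.
Km = 15.20/1.187 = 12.8 mM; then Vmax = 13.4(12.8+5.88)/5.88 = 42.6 nmol/s.

Km = 12.8 mM; Vmax = 42.6 nmol/s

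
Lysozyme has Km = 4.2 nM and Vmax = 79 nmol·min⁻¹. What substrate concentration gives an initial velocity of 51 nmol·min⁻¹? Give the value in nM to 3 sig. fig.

7.65 nM

The required fractional saturation is v/Vmax = 51/79 = 0.6456.
Then [S]/(Km+[S]) = 0.6456 ⇒ [S] = 4.2 × 0.6456/(1 − 0.6456) = 7.65 nM.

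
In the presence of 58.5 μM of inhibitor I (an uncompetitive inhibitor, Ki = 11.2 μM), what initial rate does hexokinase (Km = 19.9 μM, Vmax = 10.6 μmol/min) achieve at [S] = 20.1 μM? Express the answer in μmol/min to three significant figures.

1.47 μmol/min

With α = 1 + [I]/Ki = 1 + 58.5/11.2 = 6.223, the uncompetitive rate law is v = (Vmax/α)·[S] / (Km/α + [S]).
v = (10.6/6.223)×20.1 / (19.9/6.223 + 20.1) = 34.24/23.30 = 1.47 μmol/min.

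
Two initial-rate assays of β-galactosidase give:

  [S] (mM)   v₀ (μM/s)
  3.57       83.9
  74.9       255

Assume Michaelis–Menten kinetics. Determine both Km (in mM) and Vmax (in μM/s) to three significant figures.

Km = 8.51 mM; Vmax = 284 μM/s

From v = Vmax[S]/(Km+[S]), each point gives Vmax = v(Km+[S])/[S].
Equating: 83.9(Km+3.57)/3.57 = 255(Km+74.9)/74.9.
23.50·Km + 83.9 = 3.405·Km + 255, so (23.50 − 3.405)·Km = 255 − 83.9.
Km = 171.1/20.10 = 8.51 mM; then Vmax = 83.9(8.51+3.57)/3.57 = 284 μM/s.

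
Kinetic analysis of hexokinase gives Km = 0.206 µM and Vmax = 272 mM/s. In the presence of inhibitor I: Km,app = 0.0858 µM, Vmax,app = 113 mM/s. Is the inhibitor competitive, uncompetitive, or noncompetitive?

Both Km and Vmax decrease by the same factor (~2.40-fold) — characteristic of uncompetitive inhibition.

uncompetitive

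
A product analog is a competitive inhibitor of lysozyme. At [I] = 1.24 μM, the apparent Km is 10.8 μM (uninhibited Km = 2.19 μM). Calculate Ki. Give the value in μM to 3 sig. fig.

0.315 μM

Competitive: Km,app = α·Km with α = 1 + [I]/Ki.
α = Km,app/Km = 10.8/2.19 = 4.932.
Since α = 1 + [I]/Ki, [I]/Ki = 4.932 − 1 = 3.932 and Ki = 1.24/3.932 = 0.315 μM.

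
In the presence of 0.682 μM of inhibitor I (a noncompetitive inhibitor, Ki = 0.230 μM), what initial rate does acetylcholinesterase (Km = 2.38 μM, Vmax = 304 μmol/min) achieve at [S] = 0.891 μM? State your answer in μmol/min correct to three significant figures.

α = 1 + [I]/Ki = 1 + 0.682/0.230 = 3.965.
For a noncompetitive inhibitor, Vmax is reduced to Vmax/α while Km is unchanged: Km,app = 2.38 μM, Vmax,app = 76.7 μmol/min.
v = Vmax,app·[S]/(Km,app + [S]) = 76.7 × 0.891/(2.38 + 0.891) = 20.9 μmol/min.

20.9 μmol/min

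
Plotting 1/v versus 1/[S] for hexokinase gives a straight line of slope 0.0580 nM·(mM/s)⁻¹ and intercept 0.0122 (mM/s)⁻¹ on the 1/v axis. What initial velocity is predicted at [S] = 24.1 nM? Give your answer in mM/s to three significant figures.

The y-intercept is 1/Vmax, so Vmax = 1/0.0122 = 82.0 mM/s.
The slope is Km/Vmax, so Km = 0.0580 × 82.0 = 4.75 nM.
Then v = 82.0 × 24.1/(4.75 + 24.1) = 68.5 mM/s.

68.5 mM/s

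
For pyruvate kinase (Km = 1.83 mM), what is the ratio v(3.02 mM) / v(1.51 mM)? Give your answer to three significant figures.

The fractional saturations are [S]/(Km+[S]) = 1.51/3.340 = 0.4521 and 3.02/4.850 = 0.6227.
v₂/v₁ is just their ratio: 0.6227/0.4521 = 1.38.

1.38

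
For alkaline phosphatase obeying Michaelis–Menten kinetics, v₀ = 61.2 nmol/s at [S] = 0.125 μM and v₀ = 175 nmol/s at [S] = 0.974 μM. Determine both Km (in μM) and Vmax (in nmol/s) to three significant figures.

In reciprocal form, 1/v = (Km/Vmax)·(1/[S]) + 1/Vmax. The two points give (1/[S], 1/v) = (8.000, 0.01634) and (1.027, 0.005714).
Slope = (0.01634 − 0.005714)/(8.000 − 1.027) = 0.001524; intercept = 0.01634 − 0.001524×8.000 = 0.004150.
Vmax = 1/intercept = 241 nmol/s; Km = slope × Vmax = 0.001524 × 241 = 0.367 μM.

Km = 0.367 μM; Vmax = 241 nmol/s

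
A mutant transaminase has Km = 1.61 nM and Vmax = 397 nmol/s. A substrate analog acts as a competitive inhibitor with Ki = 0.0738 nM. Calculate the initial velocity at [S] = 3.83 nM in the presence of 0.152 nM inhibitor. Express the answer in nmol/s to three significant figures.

With α = 1 + [I]/Ki = 1 + 0.152/0.0738 = 3.060, the competitive rate law is v = Vmax[S] / (αKm + [S]).
v = 397×3.83 / (3.060×1.61 + 3.83) = 1521/8.756 = 174 nmol/s.

174 nmol/s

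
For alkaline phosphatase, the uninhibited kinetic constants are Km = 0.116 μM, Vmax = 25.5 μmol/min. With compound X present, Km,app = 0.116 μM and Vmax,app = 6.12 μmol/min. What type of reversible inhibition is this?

noncompetitive

Vmax decreases (25.5 → 6.12 μmol/min) while Km is unchanged — pure noncompetitive inhibition.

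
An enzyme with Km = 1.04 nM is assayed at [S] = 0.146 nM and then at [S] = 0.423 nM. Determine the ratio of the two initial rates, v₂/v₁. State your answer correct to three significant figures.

Since Vmax cancels, v₂/v₁ = [S]₂(Km+[S]₁) / [S]₁(Km+[S]₂).
= 0.423×(1.04+0.146) / (0.146×(1.04+0.423)) = 0.5017/0.2136 = 2.35.

2.35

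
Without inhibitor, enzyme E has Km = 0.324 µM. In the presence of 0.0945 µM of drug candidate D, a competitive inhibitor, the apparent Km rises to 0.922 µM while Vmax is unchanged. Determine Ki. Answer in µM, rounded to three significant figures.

Competitive: Km,app = α·Km with α = 1 + [I]/Ki.
α = Km,app/Km = 0.922/0.324 = 2.846.
Since α = 1 + [I]/Ki, [I]/Ki = 2.846 − 1 = 1.846 and Ki = 0.0945/1.846 = 0.0512 µM.

0.0512 µM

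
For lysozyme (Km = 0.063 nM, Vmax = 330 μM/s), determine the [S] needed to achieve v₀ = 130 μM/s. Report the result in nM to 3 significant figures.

0.0410 nM

Rearranging v = Vmax[S]/(Km+[S]) gives [S] = Km·v/(Vmax − v).
[S] = 0.063 × 130 / (330 − 130) = 8.190/200.0 = 0.0410 nM.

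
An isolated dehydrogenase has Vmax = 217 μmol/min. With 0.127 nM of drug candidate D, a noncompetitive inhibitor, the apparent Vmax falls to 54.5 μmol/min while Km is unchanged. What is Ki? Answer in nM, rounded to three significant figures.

0.0426 nM

Noncompetitive: Vmax,app = Vmax/α with α = 1 + [I]/Ki.
α = Vmax/Vmax,app = 217/54.5 = 3.982.
Since α = 1 + [I]/Ki, [I]/Ki = 3.982 − 1 = 2.982 and Ki = 0.127/2.982 = 0.0426 nM.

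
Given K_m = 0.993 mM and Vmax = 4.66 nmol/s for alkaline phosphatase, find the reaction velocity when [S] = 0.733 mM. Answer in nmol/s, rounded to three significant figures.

1.98 nmol/s

v = Vmax·[S]/(Km + [S]) = 4.66 × 0.733 / (0.993 + 0.733)
  = 3.416 / 1.726 = 1.98 nmol/s.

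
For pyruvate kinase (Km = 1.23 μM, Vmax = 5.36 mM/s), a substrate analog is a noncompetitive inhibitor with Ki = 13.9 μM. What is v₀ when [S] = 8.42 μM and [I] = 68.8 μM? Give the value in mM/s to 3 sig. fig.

With α = 1 + [I]/Ki = 1 + 68.8/13.9 = 5.950, the noncompetitive rate law is v = (Vmax/α)·[S] / (Km + [S]).
v = (5.36/5.950)×8.42 / (1.23 + 8.42) = 7.586/9.650 = 0.786 mM/s.

0.786 mM/s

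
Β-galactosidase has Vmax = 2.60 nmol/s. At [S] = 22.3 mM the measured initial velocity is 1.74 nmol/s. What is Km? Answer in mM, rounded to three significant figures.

From v = Vmax[S]/(Km+[S]), Km = [S](Vmax − v)/v.
Km = 22.3 × (2.60 − 1.74) / 1.74 = 19.18/1.74 = 11.0 mM.

11.0 mM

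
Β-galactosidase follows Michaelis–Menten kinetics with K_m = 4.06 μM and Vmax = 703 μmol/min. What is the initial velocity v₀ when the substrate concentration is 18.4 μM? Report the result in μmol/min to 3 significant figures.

576 μmol/min

v = Vmax·[S]/(Km + [S]) = 703 × 18.4 / (4.06 + 18.4)
  = 12940 / 22.46 = 576 μmol/min.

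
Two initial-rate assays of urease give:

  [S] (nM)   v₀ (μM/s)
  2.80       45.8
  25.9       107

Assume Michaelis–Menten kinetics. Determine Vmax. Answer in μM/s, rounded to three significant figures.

In reciprocal form, 1/v = (Km/Vmax)·(1/[S]) + 1/Vmax. The two points give (1/[S], 1/v) = (0.3571, 0.02183) and (0.03861, 0.009346).
Slope = (0.02183 − 0.009346)/(0.3571 − 0.03861) = 0.03921; intercept = 0.02183 − 0.03921×0.3571 = 0.007832.
Vmax = 1/intercept = 128 μM/s; Km = slope × Vmax = 0.03921 × 128 = 5.01 nM.

128 μM/s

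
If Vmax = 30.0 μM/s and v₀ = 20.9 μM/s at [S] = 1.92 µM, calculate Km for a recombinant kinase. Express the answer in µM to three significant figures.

v/Vmax = 20.9/30.0 = 0.6967 = [S]/(Km+[S]).
So Km + [S] = [S]/0.6967 = 2.756 µM, giving Km = 2.756 − 1.92 = 0.836 µM.

0.836 µM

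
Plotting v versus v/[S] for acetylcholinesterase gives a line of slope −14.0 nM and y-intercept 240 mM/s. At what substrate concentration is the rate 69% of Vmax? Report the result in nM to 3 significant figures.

31.2 nM

The Eadie–Hofstee slope gives Km = 14.0 nM (slope = −Km).
v/Vmax = [S]/(Km+[S]) = 0.69 ⇒ [S] = Km·0.69/(1−0.69) = 14.0 × 2.226 = 31.2 nM.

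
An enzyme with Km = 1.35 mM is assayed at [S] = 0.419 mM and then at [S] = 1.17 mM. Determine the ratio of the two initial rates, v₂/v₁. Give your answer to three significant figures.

Since Vmax cancels, v₂/v₁ = [S]₂(Km+[S]₁) / [S]₁(Km+[S]₂).
= 1.17×(1.35+0.419) / (0.419×(1.35+1.17)) = 2.070/1.056 = 1.96.

1.96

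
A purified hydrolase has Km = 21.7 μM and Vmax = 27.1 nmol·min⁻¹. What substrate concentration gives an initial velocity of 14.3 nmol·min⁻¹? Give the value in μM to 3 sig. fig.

24.2 μM

The required fractional saturation is v/Vmax = 14.3/27.1 = 0.5277.
Then [S]/(Km+[S]) = 0.5277 ⇒ [S] = 21.7 × 0.5277/(1 − 0.5277) = 24.2 μM.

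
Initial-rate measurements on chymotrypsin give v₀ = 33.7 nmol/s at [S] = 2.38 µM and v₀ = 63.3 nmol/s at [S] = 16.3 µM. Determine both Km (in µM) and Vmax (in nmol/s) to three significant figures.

Km = 2.88 µM; Vmax = 74.5 nmol/s

From v = Vmax[S]/(Km+[S]), each point gives Vmax = v(Km+[S])/[S].
Equating: 33.7(Km+2.38)/2.38 = 63.3(Km+16.3)/16.3.
14.16·Km + 33.7 = 3.883·Km + 63.3, so (14.16 − 3.883)·Km = 63.3 − 33.7.
Km = 29.60/10.28 = 2.88 µM; then Vmax = 33.7(2.88+2.38)/2.38 = 74.5 nmol/s.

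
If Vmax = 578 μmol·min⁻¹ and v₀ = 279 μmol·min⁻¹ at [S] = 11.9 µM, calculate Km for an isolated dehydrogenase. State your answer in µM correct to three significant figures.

12.8 µM

From v = Vmax[S]/(Km+[S]), Km = [S](Vmax − v)/v.
Km = 11.9 × (578 − 279) / 279 = 3558/279 = 12.8 µM.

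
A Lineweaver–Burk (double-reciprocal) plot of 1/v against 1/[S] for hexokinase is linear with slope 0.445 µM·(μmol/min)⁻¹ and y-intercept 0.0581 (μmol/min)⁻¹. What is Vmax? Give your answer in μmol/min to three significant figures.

The y-intercept of a Lineweaver–Burk plot equals 1/Vmax, so Vmax = 1/0.0581 = 17.2 μmol/min.

17.2 μmol/min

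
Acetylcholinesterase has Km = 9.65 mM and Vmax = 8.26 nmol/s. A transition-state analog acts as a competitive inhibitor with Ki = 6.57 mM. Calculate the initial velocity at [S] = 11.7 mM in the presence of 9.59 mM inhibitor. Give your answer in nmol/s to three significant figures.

2.73 nmol/s

α = 1 + [I]/Ki = 1 + 9.59/6.57 = 2.460.
For a competitive inhibitor, Vmax is unchanged and the apparent Km becomes α·Km: Km,app = 23.7 mM, Vmax,app = 8.26 nmol/s.
v = Vmax,app·[S]/(Km,app + [S]) = 8.26 × 11.7/(23.7 + 11.7) = 2.73 nmol/s.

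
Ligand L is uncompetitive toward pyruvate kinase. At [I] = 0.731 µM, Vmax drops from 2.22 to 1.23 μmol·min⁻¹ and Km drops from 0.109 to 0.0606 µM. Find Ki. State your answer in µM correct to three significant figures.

Uncompetitive: Vmax,app = Vmax/α (and Km,app = Km/α) with α = 1 + [I]/Ki.
α = Vmax/Vmax,app = 2.22/1.23 = 1.805.
Ki = [I]/(α − 1) = 0.731/0.8049 = 0.908 µM.

0.908 µM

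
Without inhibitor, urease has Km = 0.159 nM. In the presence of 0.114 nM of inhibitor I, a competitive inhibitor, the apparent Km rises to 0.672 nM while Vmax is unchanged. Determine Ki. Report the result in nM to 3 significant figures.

0.0353 nM

Competitive: Km,app = α·Km with α = 1 + [I]/Ki.
α = Km,app/Km = 0.672/0.159 = 4.226.
Since α = 1 + [I]/Ki, [I]/Ki = 4.226 − 1 = 3.226 and Ki = 0.114/3.226 = 0.0353 nM.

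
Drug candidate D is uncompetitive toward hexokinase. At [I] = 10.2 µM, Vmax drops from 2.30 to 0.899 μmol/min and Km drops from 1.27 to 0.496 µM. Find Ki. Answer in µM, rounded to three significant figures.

Uncompetitive: Vmax,app = Vmax/α (and Km,app = Km/α) with α = 1 + [I]/Ki.
α = Vmax/Vmax,app = 2.30/0.899 = 2.558.
Since α = 1 + [I]/Ki, [I]/Ki = 2.558 − 1 = 1.558 and Ki = 10.2/1.558 = 6.55 µM.

6.55 µM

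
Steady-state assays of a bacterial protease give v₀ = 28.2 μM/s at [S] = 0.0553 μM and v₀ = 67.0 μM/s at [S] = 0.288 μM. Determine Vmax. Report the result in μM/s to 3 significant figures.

99.6 μM/s

In reciprocal form, 1/v = (Km/Vmax)·(1/[S]) + 1/Vmax. The two points give (1/[S], 1/v) = (18.08, 0.03546) and (3.472, 0.01493).
Slope = (0.03546 − 0.01493)/(18.08 − 3.472) = 0.001405; intercept = 0.03546 − 0.001405×18.08 = 0.01005.
Vmax = 1/intercept = 99.6 μM/s; Km = slope × Vmax = 0.001405 × 99.6 = 0.140 μM.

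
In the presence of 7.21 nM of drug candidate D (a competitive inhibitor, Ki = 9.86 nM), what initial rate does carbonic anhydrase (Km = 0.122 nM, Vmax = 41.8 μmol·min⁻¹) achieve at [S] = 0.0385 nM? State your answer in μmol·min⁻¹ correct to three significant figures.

6.44 μmol·min⁻¹

α = 1 + [I]/Ki = 1 + 7.21/9.86 = 1.731.
For a competitive inhibitor, Vmax is unchanged and the apparent Km becomes α·Km: Km,app = 0.211 nM, Vmax,app = 41.8 μmol·min⁻¹.
v = Vmax,app·[S]/(Km,app + [S]) = 41.8 × 0.0385/(0.211 + 0.0385) = 6.44 μmol·min⁻¹.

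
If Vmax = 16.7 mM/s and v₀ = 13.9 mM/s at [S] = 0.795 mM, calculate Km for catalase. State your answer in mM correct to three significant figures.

0.160 mM

v/Vmax = 13.9/16.7 = 0.8323 = [S]/(Km+[S]).
So Km + [S] = [S]/0.8323 = 0.9551 mM, giving Km = 0.9551 − 0.795 = 0.160 mM.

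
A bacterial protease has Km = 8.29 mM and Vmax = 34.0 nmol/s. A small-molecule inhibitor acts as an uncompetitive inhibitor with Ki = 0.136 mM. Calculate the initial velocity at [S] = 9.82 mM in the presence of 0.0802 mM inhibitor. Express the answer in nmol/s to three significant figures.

α = 1 + [I]/Ki = 1 + 0.0802/0.136 = 1.590.
For an uncompetitive inhibitor, both parameters are divided by α, giving Vmax/α and Km/α: Km,app = 5.21 mM, Vmax,app = 21.4 nmol/s.
v = Vmax,app·[S]/(Km,app + [S]) = 21.4 × 9.82/(5.21 + 9.82) = 14.0 nmol/s.

14.0 nmol/s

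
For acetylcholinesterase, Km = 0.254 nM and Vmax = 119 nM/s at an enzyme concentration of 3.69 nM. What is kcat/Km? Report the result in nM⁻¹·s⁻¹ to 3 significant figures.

127 nM⁻¹·s⁻¹

kcat = Vmax/[E]total = 119/3.69 = 32.2 s⁻¹.
kcat/Km = 32.2/0.254 = 127 nM⁻¹·s⁻¹.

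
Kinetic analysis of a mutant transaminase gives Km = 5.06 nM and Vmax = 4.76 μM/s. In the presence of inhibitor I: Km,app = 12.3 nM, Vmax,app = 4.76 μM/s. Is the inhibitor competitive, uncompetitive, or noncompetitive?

competitive

Km increases (5.06 → 12.3 nM) while Vmax is unchanged — the hallmark of competitive inhibition.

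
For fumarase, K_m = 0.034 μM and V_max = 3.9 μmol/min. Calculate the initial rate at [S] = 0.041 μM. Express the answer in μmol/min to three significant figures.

2.13 μmol/min

[S]/(Km+[S]) = 0.041/0.07500 = 0.5467, the fractional saturation.
v = 0.5467 × Vmax = 0.5467 × 3.9 = 2.13 μmol/min.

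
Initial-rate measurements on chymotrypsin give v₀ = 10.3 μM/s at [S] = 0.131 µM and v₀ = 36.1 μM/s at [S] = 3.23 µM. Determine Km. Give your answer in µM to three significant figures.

0.383 µM

In reciprocal form, 1/v = (Km/Vmax)·(1/[S]) + 1/Vmax. The two points give (1/[S], 1/v) = (7.634, 0.09709) and (0.3096, 0.02770).
Slope = (0.09709 − 0.02770)/(7.634 − 0.3096) = 0.009474; intercept = 0.09709 − 0.009474×7.634 = 0.02477.
Vmax = 1/intercept = 40.4 μM/s; Km = slope × Vmax = 0.009474 × 40.4 = 0.383 µM.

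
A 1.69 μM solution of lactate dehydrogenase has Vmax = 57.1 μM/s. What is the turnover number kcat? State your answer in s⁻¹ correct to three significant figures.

33.8 s⁻¹

kcat = Vmax/[E]total = 57.1 μM/s / 1.69 μM = 33.8 s⁻¹.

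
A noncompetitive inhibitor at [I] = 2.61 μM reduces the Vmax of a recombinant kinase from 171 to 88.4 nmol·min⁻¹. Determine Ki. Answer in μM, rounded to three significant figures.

2.79 μM

Noncompetitive: Vmax,app = Vmax/α with α = 1 + [I]/Ki.
α = Vmax/Vmax,app = 171/88.4 = 1.934.
Since α = 1 + [I]/Ki, [I]/Ki = 1.934 − 1 = 0.9344 and Ki = 2.61/0.9344 = 2.79 μM.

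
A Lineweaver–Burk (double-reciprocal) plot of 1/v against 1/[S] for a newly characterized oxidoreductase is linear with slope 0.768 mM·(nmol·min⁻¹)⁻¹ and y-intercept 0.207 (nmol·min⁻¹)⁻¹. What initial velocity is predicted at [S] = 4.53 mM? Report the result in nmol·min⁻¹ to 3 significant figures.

2.66 nmol·min⁻¹

The y-intercept is 1/Vmax, so Vmax = 1/0.207 = 4.83 nmol·min⁻¹.
The slope is Km/Vmax, so Km = 0.768 × 4.83 = 3.71 mM.
Then v = 4.83 × 4.53/(3.71 + 4.53) = 2.66 nmol·min⁻¹.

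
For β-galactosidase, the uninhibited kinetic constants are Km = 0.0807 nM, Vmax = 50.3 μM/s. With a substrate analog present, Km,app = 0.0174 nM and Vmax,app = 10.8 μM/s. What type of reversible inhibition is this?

uncompetitive

Both Km and Vmax decrease by the same factor (~4.64-fold) — characteristic of uncompetitive inhibition.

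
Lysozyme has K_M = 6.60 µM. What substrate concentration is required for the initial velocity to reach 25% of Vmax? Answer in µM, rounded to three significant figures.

2.20 µM

v/Vmax = [S]/(Km+[S]) = 0.25, so [S] = Km·0.25/(1 − 0.25) = 6.60 × 0.3333.
[S] = 2.20 µM.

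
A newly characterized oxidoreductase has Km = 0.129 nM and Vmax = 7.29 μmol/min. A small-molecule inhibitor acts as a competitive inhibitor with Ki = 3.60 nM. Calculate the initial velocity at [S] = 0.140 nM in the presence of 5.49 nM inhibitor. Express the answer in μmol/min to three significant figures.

α = 1 + [I]/Ki = 1 + 5.49/3.60 = 2.525.
For a competitive inhibitor, Vmax is unchanged and the apparent Km becomes α·Km: Km,app = 0.326 nM, Vmax,app = 7.29 μmol/min.
v = Vmax,app·[S]/(Km,app + [S]) = 7.29 × 0.140/(0.326 + 0.140) = 2.19 μmol/min.

2.19 μmol/min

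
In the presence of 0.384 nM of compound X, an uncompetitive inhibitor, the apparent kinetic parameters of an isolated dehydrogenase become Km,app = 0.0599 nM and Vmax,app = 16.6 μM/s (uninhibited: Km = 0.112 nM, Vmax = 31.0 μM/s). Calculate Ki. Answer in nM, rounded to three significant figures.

Uncompetitive: Vmax,app = Vmax/α (and Km,app = Km/α) with α = 1 + [I]/Ki.
α = Vmax/Vmax,app = 31.0/16.6 = 1.867.
Since α = 1 + [I]/Ki, [I]/Ki = 1.867 − 1 = 0.8675 and Ki = 0.384/0.8675 = 0.443 nM.

0.443 nM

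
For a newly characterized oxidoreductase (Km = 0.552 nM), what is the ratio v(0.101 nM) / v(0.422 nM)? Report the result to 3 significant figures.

Since Vmax cancels, v₂/v₁ = [S]₂(Km+[S]₁) / [S]₁(Km+[S]₂).
= 0.101×(0.552+0.422) / (0.422×(0.552+0.101)) = 0.09837/0.2756 = 0.357.

0.357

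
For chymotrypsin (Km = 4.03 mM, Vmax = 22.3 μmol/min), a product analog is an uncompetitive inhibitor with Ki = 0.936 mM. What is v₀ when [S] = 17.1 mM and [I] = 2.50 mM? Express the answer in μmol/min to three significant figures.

α = 1 + [I]/Ki = 1 + 2.50/0.936 = 3.671.
For an uncompetitive inhibitor, both parameters are divided by α, giving Vmax/α and Km/α: Km,app = 1.10 mM, Vmax,app = 6.07 μmol/min.
v = Vmax,app·[S]/(Km,app + [S]) = 6.07 × 17.1/(1.10 + 17.1) = 5.71 μmol/min.

5.71 μmol/min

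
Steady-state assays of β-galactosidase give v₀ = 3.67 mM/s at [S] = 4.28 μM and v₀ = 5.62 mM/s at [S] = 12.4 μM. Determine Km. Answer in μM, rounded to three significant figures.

4.82 μM

In reciprocal form, 1/v = (Km/Vmax)·(1/[S]) + 1/Vmax. The two points give (1/[S], 1/v) = (0.2336, 0.2725) and (0.08065, 0.1779).
Slope = (0.2725 − 0.1779)/(0.2336 − 0.08065) = 0.6179; intercept = 0.2725 − 0.6179×0.2336 = 0.1281.
Vmax = 1/intercept = 7.81 mM/s; Km = slope × Vmax = 0.6179 × 7.81 = 4.82 μM.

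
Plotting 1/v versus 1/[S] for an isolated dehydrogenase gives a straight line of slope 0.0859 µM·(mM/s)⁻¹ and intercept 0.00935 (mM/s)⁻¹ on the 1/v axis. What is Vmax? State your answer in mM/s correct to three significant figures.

The y-intercept of a Lineweaver–Burk plot equals 1/Vmax, so Vmax = 1/0.00935 = 107 mM/s.

107 mM/s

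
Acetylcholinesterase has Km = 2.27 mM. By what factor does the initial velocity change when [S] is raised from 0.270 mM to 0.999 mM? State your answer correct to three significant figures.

The fractional saturations are [S]/(Km+[S]) = 0.270/2.540 = 0.1063 and 0.999/3.269 = 0.3056.
v₂/v₁ is just their ratio: 0.3056/0.1063 = 2.87.

2.87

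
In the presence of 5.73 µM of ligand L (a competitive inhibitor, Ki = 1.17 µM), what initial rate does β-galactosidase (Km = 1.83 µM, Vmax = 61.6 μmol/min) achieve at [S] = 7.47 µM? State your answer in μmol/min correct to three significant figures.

With α = 1 + [I]/Ki = 1 + 5.73/1.17 = 5.897, the competitive rate law is v = Vmax[S] / (αKm + [S]).
v = 61.6×7.47 / (5.897×1.83 + 7.47) = 460.2/18.26 = 25.2 μmol/min.

25.2 μmol/min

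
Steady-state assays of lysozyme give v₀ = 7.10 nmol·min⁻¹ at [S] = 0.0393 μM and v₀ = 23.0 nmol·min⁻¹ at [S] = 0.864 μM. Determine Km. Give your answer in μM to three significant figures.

0.103 μM

In reciprocal form, 1/v = (Km/Vmax)·(1/[S]) + 1/Vmax. The two points give (1/[S], 1/v) = (25.45, 0.1408) and (1.157, 0.04348).
Slope = (0.1408 − 0.04348)/(25.45 − 1.157) = 0.004009; intercept = 0.1408 − 0.004009×25.45 = 0.03884.
Vmax = 1/intercept = 25.7 nmol·min⁻¹; Km = slope × Vmax = 0.004009 × 25.7 = 0.103 μM.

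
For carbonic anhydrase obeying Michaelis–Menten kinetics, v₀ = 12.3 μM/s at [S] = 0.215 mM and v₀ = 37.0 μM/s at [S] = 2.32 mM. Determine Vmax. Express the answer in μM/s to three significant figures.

In reciprocal form, 1/v = (Km/Vmax)·(1/[S]) + 1/Vmax. The two points give (1/[S], 1/v) = (4.651, 0.08130) and (0.4310, 0.02703).
Slope = (0.08130 − 0.02703)/(4.651 − 0.4310) = 0.01286; intercept = 0.08130 − 0.01286×4.651 = 0.02148.
Vmax = 1/intercept = 46.5 μM/s; Km = slope × Vmax = 0.01286 × 46.5 = 0.599 mM.

46.5 μM/s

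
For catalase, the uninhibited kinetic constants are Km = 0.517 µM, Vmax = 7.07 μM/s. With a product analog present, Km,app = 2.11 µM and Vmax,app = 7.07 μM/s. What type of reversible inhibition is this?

competitive

Km increases (0.517 → 2.11 µM) while Vmax is unchanged — the hallmark of competitive inhibition.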